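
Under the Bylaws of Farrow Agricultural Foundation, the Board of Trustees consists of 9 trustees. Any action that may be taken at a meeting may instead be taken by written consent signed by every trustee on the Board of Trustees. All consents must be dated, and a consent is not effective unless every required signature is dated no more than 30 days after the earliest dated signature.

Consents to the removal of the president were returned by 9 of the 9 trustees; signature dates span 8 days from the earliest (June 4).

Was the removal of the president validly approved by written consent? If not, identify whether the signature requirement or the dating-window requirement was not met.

Effective — both the signature and dating-window requirements are satisfied.

Signatures required: every one of 9 — unanimous means all 9, so 9 needed; 9 signed. Sufficient.
Dating window: the latest signature is 8 days after the earliest; the limit is 30 days. Within the window.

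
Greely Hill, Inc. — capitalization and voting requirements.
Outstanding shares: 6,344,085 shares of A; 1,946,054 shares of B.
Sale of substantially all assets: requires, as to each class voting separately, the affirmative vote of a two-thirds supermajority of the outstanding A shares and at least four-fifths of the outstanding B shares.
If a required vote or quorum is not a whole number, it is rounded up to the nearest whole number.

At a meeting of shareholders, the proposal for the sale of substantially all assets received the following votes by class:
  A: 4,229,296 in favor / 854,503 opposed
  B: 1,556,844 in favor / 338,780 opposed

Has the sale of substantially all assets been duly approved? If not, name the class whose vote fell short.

A: 2/3 of 6344085 = 4229390; 4,229,390 required, 4,229,296 in favor — not approved.
B: 4/5 of 1946054 = 1556843.20, rounded up to 1556844; 1,556,844 required, 1,556,844 in favor — approved.

Not approved — the A shares did not give the required vote.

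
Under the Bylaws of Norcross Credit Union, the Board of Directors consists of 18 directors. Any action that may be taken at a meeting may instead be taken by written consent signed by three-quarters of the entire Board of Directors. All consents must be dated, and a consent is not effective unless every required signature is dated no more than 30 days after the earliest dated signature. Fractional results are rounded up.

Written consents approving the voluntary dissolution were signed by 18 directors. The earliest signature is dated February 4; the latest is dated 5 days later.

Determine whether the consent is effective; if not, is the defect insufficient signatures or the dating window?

Effective — both the signature and dating-window requirements are satisfied.

Signatures required: three-quarters of 18 — 3/4 of 18 = 13.50, rounded up to 14, so 14 needed; 18 signed. Sufficient.
Dating window: the latest signature is 5 days after the earliest; the limit is 30 days. Within the window.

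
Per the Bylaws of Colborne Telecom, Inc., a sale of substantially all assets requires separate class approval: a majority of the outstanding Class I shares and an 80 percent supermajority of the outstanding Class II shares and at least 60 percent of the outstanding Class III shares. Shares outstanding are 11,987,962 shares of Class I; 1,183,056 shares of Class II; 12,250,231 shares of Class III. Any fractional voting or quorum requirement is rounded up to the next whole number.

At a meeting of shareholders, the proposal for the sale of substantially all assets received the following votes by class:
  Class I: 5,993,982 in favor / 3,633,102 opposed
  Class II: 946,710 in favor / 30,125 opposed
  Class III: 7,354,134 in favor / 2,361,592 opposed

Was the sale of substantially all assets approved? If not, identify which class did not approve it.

Class I: a majority of 11987962 is 5993982; 5,993,982 required, 5,993,982 in favor — approved.
Class II: 4/5 of 1183056 = 946444.80, rounded up to 946445; 946,445 required, 946,710 in favor — approved.
Class III: 3/5 of 12250231 = 7350138.60, rounded up to 7350139; 7,350,139 required, 7,354,134 in favor — approved.

Approved — every class gave the required vote.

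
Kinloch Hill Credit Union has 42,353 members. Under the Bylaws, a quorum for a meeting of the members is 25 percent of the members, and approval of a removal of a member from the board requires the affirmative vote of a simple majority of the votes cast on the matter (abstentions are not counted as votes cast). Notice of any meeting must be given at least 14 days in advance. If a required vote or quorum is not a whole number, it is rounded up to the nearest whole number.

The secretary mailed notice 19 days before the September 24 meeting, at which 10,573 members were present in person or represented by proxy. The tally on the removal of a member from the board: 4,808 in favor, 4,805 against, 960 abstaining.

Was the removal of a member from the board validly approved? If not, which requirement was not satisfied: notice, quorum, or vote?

Notice: 19 days given; 14 required. Satisfied.
Quorum: 25% of 42,353 = 10,588.25, rounded up to 10,589; 10,573 present. Not satisfied.
Vote: requires a majority of the votes cast (10,573 − 960 abstaining = 9,613); a majority of 9613 is 4807, so 4,807 needed; 4,808 in favor. Satisfied.

Invalid — quorum requirement not satisfied.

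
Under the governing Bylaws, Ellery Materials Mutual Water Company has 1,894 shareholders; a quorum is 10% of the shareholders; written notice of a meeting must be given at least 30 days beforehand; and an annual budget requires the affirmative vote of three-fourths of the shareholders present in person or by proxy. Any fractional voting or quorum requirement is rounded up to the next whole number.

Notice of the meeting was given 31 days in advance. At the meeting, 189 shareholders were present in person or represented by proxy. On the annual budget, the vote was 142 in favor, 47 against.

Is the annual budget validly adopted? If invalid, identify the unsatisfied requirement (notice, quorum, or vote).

Invalid — quorum requirement not satisfied.

Notice: 31 days given; 30 required. Satisfied.
Quorum: 10% of 1,894 = 189.40, rounded up to 190; 189 present. Not satisfied.
Vote: requires three-fourths of those present (189); 3/4 of 189 = 141.75, rounded up to 142, so 142 needed; 142 in favor. Satisfied.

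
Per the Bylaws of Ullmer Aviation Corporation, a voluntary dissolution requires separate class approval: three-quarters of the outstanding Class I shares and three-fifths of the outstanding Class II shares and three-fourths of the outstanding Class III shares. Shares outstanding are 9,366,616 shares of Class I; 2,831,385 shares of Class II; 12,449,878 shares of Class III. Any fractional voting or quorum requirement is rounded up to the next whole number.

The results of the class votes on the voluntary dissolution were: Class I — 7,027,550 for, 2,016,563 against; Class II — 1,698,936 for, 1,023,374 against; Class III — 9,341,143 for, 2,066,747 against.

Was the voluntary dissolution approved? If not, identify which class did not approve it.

Class I: 3/4 of 9366616 = 7024962; 7,024,962 required, 7,027,550 in favor — approved.
Class II: 3/5 of 2831385 = 1698831; 1,698,831 required, 1,698,936 in favor — approved.
Class III: 3/4 of 12449878 = 9337408.50, rounded up to 9337409; 9,337,409 required, 9,341,143 in favor — approved.

Approved — every class gave the required vote.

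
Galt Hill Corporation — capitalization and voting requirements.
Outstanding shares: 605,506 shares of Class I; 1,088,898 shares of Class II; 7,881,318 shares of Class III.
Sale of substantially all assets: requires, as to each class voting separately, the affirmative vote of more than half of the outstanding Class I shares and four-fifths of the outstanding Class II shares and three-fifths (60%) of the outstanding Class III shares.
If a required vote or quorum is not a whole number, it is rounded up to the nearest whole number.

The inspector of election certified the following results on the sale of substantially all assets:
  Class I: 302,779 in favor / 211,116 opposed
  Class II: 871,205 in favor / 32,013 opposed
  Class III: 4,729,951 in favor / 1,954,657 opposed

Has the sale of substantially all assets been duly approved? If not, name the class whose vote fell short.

Class I: a majority of 605506 is 302754; 302,754 required, 302,779 in favor — approved.
Class II: 4/5 of 1088898 = 871118.40, rounded up to 871119; 871,119 required, 871,205 in favor — approved.
Class III: 3/5 of 7881318 = 4728790.80, rounded up to 4728791; 4,728,791 required, 4,729,951 in favor — approved.

Approved — every class gave the required vote.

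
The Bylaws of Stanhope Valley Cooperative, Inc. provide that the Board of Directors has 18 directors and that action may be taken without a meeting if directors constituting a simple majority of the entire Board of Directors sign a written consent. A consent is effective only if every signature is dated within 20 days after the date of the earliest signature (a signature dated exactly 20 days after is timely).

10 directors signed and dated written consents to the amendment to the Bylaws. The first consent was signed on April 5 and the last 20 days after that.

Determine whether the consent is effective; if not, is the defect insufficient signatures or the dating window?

Effective — both the signature and dating-window requirements are satisfied.

Signatures required: a simple majority of 18 — a majority of 18 is 10, so 10 needed; 10 signed. Sufficient.
Dating window: the latest signature is 20 days after the earliest; the limit is 20 days. Within the window.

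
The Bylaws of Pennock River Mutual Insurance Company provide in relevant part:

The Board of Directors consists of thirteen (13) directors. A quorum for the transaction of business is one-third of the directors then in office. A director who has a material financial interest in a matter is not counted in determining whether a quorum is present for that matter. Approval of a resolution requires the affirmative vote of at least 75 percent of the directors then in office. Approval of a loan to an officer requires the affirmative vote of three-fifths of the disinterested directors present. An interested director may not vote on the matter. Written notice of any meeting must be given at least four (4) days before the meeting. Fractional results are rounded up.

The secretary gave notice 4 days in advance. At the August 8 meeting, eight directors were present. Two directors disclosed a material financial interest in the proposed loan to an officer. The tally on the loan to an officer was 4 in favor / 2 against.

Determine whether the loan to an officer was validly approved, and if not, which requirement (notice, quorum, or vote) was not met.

Valid — all requirements satisfied.

Notice: 4 days given; 4 required (4 ≥ 4). Satisfied.
Quorum: 8 present, but the 2 interested directors do not count, leaving 6. Quorum is 5. Satisfied.
Vote: the loan to an officer requires three-fifths of the disinterested directors present (8 − 2 = 6). 3/5 of 6 = 3.60, rounded up to 4, so 4 affirmative votes are needed; 4 voted in favor. Satisfied.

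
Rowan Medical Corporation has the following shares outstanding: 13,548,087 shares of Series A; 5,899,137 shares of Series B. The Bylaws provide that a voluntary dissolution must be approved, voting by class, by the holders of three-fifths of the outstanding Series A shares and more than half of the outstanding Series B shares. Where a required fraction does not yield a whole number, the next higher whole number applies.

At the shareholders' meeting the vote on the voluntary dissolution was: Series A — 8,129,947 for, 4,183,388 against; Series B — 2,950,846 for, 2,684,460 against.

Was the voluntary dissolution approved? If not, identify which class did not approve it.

Approved — every class gave the required vote.

Series A: 3/5 of 13548087 = 8128852.20, rounded up to 8128853; 8,128,853 required, 8,129,947 in favor — approved.
Series B: a majority of 5899137 is 2949569; 2,949,569 required, 2,950,846 in favor — approved.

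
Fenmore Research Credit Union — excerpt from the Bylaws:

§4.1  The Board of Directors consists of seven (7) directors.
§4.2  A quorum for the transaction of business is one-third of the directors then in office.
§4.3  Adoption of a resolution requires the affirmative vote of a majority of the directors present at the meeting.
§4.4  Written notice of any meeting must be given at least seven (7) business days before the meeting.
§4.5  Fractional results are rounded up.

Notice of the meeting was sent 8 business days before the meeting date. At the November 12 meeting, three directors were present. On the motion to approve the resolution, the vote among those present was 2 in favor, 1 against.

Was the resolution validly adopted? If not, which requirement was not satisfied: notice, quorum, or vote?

Notice: 8 business days given; 7 required (8 ≥ 7). Satisfied.
Quorum: 3 present; quorum is 3. Satisfied.
Vote: the resolution requires a majority of the directors present (3). A majority of 3 is 2, so 2 affirmative votes are needed; 2 voted in favor. Satisfied.

Valid — all requirements satisfied.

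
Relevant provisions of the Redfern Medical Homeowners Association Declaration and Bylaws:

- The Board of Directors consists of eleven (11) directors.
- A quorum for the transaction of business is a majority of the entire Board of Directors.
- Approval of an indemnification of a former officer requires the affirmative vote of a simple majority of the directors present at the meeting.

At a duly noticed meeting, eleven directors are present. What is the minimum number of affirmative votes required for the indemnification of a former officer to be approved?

The indemnification of a former officer requires a majority of the directors present (11).
A majority of 11 is 6.

6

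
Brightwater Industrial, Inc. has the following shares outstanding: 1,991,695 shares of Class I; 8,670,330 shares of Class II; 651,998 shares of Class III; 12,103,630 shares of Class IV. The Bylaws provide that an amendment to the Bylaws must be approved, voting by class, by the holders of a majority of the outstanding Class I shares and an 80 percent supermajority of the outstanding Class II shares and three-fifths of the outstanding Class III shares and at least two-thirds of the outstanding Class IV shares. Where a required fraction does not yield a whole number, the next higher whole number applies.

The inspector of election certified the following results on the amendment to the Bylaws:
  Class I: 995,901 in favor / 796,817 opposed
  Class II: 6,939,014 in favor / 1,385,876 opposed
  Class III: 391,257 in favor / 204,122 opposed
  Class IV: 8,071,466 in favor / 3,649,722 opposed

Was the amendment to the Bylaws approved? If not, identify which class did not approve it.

Class I: a majority of 1991695 is 995848; 995,848 required, 995,901 in favor — approved.
Class II: 4/5 of 8670330 = 6936264; 6,936,264 required, 6,939,014 in favor — approved.
Class III: 3/5 of 651998 = 391198.80, rounded up to 391199; 391,199 required, 391,257 in favor — approved.
Class IV: 2/3 of 12103630 = 8069086.67, rounded up to 8069087; 8,069,087 required, 8,071,466 in favor — approved.

Approved — every class gave the required vote.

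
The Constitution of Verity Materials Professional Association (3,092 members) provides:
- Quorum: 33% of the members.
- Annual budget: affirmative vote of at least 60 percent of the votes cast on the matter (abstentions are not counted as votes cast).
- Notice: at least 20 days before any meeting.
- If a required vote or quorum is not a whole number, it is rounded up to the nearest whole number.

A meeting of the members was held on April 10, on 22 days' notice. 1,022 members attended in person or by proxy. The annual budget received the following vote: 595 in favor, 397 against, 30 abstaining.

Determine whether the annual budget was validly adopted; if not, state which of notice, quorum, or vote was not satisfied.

Invalid — vote requirement not satisfied.

Notice: 22 days given; 20 required. Satisfied.
Quorum: 33% of 3,092 = 1,020.36, rounded up to 1,021; 1,022 present. Satisfied.
Vote: requires three-fifths of the votes cast (1,022 − 30 abstaining = 992); 3/5 of 992 = 595.20, rounded up to 596, so 596 needed; 595 in favor. Not satisfied.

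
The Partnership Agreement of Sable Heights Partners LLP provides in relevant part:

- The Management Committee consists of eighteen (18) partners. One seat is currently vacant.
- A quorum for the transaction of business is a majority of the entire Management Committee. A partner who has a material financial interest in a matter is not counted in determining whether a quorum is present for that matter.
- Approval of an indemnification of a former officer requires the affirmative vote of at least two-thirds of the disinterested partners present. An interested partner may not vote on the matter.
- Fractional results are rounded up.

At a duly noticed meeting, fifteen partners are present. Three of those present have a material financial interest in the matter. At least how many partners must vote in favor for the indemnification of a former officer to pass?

The indemnification of a former officer requires two-thirds of the disinterested partners present (15 − 3 = 12).
2/3 of 12 = 8.

8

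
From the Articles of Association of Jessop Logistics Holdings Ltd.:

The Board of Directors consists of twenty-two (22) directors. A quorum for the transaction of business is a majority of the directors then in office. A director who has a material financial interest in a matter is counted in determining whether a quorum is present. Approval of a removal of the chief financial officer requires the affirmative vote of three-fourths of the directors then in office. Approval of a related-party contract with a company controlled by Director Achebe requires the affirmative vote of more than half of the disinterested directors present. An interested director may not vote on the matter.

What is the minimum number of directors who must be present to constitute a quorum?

A majority of 22 is 12.

12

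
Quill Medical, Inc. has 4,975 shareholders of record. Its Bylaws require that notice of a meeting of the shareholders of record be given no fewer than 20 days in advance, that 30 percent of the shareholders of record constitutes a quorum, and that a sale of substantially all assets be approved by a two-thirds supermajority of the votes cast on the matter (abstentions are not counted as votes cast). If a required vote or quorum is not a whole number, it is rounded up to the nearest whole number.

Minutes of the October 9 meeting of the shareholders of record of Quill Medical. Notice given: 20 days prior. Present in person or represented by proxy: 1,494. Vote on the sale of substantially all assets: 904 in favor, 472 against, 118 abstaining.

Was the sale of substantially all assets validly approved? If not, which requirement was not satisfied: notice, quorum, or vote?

Invalid — vote requirement not satisfied.

Notice: 20 days given; 20 required. Satisfied.
Quorum: 30% of 4,975 = 1,492.50, rounded up to 1,493; 1,494 present. Satisfied.
Vote: requires two-thirds of the votes cast (1,494 − 118 abstaining = 1,376); 2/3 of 1376 = 917.33, rounded up to 918, so 918 needed; 904 in favor. Not satisfied.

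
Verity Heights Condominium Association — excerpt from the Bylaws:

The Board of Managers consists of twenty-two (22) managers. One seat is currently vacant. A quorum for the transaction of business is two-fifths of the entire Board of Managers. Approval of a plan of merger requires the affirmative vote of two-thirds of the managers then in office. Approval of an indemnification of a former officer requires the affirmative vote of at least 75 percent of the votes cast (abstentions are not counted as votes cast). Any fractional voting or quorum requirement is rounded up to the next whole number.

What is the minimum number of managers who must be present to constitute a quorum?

9

2/5 of 22 = 8.80, rounded up to 9.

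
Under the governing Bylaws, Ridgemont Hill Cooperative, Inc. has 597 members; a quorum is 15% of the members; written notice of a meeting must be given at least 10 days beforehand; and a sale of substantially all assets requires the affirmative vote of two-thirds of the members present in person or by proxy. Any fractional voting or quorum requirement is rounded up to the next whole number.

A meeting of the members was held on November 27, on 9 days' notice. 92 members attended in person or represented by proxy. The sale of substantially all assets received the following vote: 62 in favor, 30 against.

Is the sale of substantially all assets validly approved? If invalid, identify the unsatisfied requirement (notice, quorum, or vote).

Notice: 9 days given; 10 required. Not satisfied.
Quorum: 15% of 597 = 89.55, rounded up to 90; 92 present. Satisfied.
Vote: requires two-thirds of those present (92); 2/3 of 92 = 61.33, rounded up to 62, so 62 needed; 62 in favor. Satisfied.

Invalid — notice requirement not satisfied.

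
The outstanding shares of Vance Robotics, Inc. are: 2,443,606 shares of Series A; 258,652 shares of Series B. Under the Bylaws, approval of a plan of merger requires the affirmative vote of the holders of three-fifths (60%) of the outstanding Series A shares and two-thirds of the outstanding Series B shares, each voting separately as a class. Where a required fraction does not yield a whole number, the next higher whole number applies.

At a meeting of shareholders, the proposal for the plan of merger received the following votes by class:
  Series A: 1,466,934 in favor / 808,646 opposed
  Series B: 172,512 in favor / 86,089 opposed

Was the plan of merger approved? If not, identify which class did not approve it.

Approved — every class gave the required vote.

Series A: 3/5 of 2443606 = 1466163.60, rounded up to 1466164; 1,466,164 required, 1,466,934 in favor — approved.
Series B: 2/3 of 258652 = 172434.67, rounded up to 172435; 172,435 required, 172,512 in favor — approved.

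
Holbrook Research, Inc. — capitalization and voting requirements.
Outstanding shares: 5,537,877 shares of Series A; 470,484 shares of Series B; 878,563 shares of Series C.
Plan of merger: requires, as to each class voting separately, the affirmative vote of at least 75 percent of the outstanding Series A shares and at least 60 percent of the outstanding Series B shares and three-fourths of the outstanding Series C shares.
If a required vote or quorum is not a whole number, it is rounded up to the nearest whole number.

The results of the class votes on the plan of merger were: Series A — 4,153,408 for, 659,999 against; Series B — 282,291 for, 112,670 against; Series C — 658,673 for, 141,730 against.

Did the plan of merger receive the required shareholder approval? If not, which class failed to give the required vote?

Series A: 3/4 of 5537877 = 4153407.75, rounded up to 4153408; 4,153,408 required, 4,153,408 in favor — approved.
Series B: 3/5 of 470484 = 282290.40, rounded up to 282291; 282,291 required, 282,291 in favor — approved.
Series C: 3/4 of 878563 = 658922.25, rounded up to 658923; 658,923 required, 658,673 in favor — not approved.

Not approved — the Series C shares did not give the required vote.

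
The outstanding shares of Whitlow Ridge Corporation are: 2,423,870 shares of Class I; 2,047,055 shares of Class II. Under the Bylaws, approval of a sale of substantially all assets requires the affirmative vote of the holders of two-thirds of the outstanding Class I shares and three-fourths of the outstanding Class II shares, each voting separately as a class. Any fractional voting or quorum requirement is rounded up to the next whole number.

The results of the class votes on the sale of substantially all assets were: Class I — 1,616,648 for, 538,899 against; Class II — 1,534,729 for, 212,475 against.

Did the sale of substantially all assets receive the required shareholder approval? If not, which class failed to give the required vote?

Not approved — the Class II shares did not give the required vote.

Class I: 2/3 of 2423870 = 1615913.33, rounded up to 1615914; 1,615,914 required, 1,616,648 in favor — approved.
Class II: 3/4 of 2047055 = 1535291.25, rounded up to 1535292; 1,535,292 required, 1,534,729 in favor — not approved.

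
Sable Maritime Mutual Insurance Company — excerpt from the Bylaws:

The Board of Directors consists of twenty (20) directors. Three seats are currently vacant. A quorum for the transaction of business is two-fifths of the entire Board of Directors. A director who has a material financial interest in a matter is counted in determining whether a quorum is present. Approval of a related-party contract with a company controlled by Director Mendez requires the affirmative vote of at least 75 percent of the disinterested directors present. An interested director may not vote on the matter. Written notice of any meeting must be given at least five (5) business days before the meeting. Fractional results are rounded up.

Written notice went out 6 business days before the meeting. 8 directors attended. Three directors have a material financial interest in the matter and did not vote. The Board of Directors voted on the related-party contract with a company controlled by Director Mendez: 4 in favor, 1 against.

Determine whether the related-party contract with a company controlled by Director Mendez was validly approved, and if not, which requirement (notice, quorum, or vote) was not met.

Valid — all requirements satisfied.

Notice: 6 business days given; 5 required (6 ≥ 5). Satisfied.
Quorum: 8 present (interested directors count toward quorum); quorum is 8. Satisfied.
Vote: the related-party contract with a company controlled by Director Mendez requires three-fourths of the disinterested directors present (8 − 3 = 5). 3/4 of 5 = 3.75, rounded up to 4, so 4 affirmative votes are needed; 4 voted in favor. Satisfied.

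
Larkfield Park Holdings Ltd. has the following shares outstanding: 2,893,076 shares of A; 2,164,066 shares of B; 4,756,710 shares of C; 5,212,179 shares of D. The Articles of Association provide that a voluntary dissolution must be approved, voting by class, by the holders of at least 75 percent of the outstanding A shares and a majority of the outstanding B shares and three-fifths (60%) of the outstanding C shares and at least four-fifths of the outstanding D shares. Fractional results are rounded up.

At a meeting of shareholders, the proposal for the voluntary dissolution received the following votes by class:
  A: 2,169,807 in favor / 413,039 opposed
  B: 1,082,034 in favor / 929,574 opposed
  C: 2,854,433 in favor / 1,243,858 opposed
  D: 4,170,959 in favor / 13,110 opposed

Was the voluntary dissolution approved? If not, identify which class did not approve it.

A: 3/4 of 2893076 = 2169807; 2,169,807 required, 2,169,807 in favor — approved.
B: a majority of 2164066 is 1082034; 1,082,034 required, 1,082,034 in favor — approved.
C: 3/5 of 4756710 = 2854026; 2,854,026 required, 2,854,433 in favor — approved.
D: 4/5 of 5212179 = 4169743.20, rounded up to 4169744; 4,169,744 required, 4,170,959 in favor — approved.

Approved — every class gave the required vote.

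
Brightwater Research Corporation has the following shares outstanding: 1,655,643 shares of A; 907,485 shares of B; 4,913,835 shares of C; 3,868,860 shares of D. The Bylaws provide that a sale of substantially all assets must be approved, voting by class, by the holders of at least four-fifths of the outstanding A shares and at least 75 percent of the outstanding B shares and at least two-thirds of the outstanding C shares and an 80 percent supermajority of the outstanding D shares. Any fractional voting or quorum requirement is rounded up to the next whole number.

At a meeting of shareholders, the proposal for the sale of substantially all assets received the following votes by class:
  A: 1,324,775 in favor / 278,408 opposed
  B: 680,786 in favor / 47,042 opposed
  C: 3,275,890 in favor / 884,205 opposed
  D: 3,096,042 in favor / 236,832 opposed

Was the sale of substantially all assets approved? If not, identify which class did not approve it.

Approved — every class gave the required vote.

A: 4/5 of 1655643 = 1324514.40, rounded up to 1324515; 1,324,515 required, 1,324,775 in favor — approved.
B: 3/4 of 907485 = 680613.75, rounded up to 680614; 680,614 required, 680,786 in favor — approved.
C: 2/3 of 4913835 = 3275890; 3,275,890 required, 3,275,890 in favor — approved.
D: 4/5 of 3868860 = 3095088; 3,095,088 required, 3,096,042 in favor — approved.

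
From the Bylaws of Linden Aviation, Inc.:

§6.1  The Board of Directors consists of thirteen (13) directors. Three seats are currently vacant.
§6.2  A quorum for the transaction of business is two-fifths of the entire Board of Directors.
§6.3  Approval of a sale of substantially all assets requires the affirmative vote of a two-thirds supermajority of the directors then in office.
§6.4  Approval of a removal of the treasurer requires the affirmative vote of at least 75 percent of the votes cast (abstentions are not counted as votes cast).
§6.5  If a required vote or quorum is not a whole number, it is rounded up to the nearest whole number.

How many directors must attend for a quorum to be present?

2/5 of 13 = 5.20, rounded up to 6.

6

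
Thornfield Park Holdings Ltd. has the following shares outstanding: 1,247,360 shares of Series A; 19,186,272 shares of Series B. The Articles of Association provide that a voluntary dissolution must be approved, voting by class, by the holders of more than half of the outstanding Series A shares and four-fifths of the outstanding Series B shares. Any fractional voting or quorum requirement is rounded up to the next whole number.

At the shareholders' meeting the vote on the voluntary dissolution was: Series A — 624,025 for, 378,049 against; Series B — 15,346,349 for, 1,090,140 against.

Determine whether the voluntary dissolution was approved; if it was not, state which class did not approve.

Not approved — the Series B shares did not give the required vote.

Series A: a majority of 1247360 is 623681; 623,681 required, 624,025 in favor — approved.
Series B: 4/5 of 19186272 = 15349017.60, rounded up to 15349018; 15,349,018 required, 15,346,349 in favor — not approved.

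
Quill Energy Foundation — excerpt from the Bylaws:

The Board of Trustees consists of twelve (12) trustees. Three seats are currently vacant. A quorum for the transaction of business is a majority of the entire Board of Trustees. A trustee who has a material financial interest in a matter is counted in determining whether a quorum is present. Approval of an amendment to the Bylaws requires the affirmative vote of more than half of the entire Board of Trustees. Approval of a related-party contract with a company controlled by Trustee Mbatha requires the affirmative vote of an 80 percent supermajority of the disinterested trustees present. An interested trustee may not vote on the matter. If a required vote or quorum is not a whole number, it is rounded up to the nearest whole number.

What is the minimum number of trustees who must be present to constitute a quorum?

A majority of 12 is 7.

7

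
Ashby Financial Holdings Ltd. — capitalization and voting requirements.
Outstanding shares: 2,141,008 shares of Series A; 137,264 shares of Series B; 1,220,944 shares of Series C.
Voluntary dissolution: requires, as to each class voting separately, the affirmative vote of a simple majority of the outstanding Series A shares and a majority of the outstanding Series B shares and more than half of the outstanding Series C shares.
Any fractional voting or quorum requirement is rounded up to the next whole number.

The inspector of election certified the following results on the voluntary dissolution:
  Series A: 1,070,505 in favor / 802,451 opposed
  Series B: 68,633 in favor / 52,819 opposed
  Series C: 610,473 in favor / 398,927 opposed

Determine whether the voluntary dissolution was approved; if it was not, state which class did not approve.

Series A: a majority of 2141008 is 1070505; 1,070,505 required, 1,070,505 in favor — approved.
Series B: a majority of 137264 is 68633; 68,633 required, 68,633 in favor — approved.
Series C: a majority of 1220944 is 610473; 610,473 required, 610,473 in favor — approved.

Approved — every class gave the required vote.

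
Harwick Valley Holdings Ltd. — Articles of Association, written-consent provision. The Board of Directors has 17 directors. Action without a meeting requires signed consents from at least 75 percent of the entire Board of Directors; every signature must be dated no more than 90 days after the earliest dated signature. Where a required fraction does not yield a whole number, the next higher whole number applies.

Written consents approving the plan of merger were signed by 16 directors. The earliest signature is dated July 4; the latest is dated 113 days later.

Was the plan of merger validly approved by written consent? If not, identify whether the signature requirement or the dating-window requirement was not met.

Signatures required: at least 75 percent of 17 — 3/4 of 17 = 12.75, rounded up to 13, so 13 needed; 16 signed. Sufficient.
Dating window: the latest signature is 113 days after the earliest; the limit is 90 days. Outside the window.

Not effective — dating-window requirement not satisfied.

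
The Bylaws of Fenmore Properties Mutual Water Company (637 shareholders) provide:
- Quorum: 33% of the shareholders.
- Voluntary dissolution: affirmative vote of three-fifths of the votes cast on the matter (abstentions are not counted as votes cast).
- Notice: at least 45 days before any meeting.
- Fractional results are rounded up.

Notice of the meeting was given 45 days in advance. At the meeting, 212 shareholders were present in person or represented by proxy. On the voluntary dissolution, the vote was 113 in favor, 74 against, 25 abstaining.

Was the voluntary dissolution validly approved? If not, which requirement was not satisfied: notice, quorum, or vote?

Valid — all requirements satisfied.

Notice: 45 days given; 45 required. Satisfied.
Quorum: 33% of 637 = 210.21, rounded up to 211; 212 present. Satisfied.
Vote: requires three-fifths of the votes cast (212 − 25 abstaining = 187); 3/5 of 187 = 112.20, rounded up to 113, so 113 needed; 113 in favor. Satisfied.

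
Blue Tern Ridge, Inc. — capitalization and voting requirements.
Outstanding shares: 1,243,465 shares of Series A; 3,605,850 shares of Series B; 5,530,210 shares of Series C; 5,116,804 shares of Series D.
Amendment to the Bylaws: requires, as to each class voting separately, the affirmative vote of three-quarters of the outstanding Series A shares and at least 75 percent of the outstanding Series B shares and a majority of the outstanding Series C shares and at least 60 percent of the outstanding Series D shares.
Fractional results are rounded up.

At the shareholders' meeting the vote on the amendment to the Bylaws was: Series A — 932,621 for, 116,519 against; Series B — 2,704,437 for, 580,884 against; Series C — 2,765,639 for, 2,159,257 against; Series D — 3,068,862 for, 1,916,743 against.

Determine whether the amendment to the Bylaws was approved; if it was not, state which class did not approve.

Series A: 3/4 of 1243465 = 932598.75, rounded up to 932599; 932,599 required, 932,621 in favor — approved.
Series B: 3/4 of 3605850 = 2704387.50, rounded up to 2704388; 2,704,388 required, 2,704,437 in favor — approved.
Series C: a majority of 5530210 is 2765106; 2,765,106 required, 2,765,639 in favor — approved.
Series D: 3/5 of 5116804 = 3070082.40, rounded up to 3070083; 3,070,083 required, 3,068,862 in favor — not approved.

Not approved — the Series D shares did not give the required vote.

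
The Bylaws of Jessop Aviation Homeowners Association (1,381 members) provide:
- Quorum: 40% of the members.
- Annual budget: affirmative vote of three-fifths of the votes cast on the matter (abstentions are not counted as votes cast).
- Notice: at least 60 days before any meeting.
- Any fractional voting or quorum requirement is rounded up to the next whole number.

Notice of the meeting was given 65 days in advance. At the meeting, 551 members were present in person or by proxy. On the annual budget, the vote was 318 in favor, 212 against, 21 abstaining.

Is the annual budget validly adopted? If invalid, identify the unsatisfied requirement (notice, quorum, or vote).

Notice: 65 days given; 60 required. Satisfied.
Quorum: 40% of 1,381 = 552.40, rounded up to 553; 551 present. Not satisfied.
Vote: requires three-fifths of the votes cast (551 − 21 abstaining = 530); 3/5 of 530 = 318, so 318 needed; 318 in favor. Satisfied.

Invalid — quorum requirement not satisfied.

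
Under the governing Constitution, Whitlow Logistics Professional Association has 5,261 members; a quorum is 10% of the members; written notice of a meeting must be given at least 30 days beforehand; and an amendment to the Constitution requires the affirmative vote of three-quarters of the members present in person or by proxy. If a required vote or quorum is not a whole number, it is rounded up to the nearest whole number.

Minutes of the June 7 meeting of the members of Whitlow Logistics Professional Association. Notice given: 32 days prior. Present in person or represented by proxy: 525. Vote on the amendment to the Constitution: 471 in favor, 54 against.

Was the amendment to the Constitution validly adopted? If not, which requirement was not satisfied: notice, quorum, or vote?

Notice: 32 days given; 30 required. Satisfied.
Quorum: 10% of 5,261 = 526.10, rounded up to 527; 525 present. Not satisfied.
Vote: requires three-fourths of those present (525); 3/4 of 525 = 393.75, rounded up to 394, so 394 needed; 471 in favor. Satisfied.

Invalid — quorum requirement not satisfied.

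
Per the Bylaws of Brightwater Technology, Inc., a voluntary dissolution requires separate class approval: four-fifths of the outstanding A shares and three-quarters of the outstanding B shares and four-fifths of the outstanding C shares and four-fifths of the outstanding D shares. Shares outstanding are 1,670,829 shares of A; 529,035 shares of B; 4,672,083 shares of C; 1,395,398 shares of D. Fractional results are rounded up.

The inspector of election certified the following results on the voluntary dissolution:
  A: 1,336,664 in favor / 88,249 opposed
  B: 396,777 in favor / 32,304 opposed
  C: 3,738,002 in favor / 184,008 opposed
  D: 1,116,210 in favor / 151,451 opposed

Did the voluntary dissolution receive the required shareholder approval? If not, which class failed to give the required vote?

Not approved — the D shares did not give the required vote.

A: 4/5 of 1670829 = 1336663.20, rounded up to 1336664; 1,336,664 required, 1,336,664 in favor — approved.
B: 3/4 of 529035 = 396776.25, rounded up to 396777; 396,777 required, 396,777 in favor — approved.
C: 4/5 of 4672083 = 3737666.40, rounded up to 3737667; 3,737,667 required, 3,738,002 in favor — approved.
D: 4/5 of 1395398 = 1116318.40, rounded up to 1116319; 1,116,319 required, 1,116,210 in favor — not approved.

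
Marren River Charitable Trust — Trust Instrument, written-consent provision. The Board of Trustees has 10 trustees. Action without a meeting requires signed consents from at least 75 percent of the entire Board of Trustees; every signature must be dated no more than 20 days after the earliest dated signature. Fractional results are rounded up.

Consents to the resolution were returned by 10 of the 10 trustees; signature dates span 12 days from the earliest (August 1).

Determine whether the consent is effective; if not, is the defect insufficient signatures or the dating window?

Effective — both the signature and dating-window requirements are satisfied.

Signatures required: at least 75 percent of 10 — 3/4 of 10 = 7.50, rounded up to 8, so 8 needed; 10 signed. Sufficient.
Dating window: the latest signature is 12 days after the earliest; the limit is 20 days. Within the window.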